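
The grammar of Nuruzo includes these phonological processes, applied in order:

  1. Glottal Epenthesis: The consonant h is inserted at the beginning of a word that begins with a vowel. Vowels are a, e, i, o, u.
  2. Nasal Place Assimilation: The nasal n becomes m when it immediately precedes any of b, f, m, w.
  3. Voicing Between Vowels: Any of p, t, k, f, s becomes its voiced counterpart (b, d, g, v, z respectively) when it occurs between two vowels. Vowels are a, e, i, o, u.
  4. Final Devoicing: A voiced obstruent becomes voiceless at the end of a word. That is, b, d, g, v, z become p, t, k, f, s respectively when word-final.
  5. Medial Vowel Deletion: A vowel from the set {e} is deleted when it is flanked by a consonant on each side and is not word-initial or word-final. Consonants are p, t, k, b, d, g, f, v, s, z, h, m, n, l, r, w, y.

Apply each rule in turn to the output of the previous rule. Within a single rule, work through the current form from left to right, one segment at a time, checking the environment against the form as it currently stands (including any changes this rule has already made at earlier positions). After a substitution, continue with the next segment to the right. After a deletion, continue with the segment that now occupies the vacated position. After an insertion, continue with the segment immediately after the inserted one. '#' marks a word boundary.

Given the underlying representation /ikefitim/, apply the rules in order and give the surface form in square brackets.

[higvidim]

1 Glottal Epenthesis: [ikefitim] → [hikefitim]
2 Nasal Place Assimilation: no change — [hikefitim]
3 Voicing Between Vowels: [hikefitim] → [higevidim]
4 Final Devoicing: no change — [higevidim]
5 Medial Vowel Deletion: [higevidim] → [higvidim]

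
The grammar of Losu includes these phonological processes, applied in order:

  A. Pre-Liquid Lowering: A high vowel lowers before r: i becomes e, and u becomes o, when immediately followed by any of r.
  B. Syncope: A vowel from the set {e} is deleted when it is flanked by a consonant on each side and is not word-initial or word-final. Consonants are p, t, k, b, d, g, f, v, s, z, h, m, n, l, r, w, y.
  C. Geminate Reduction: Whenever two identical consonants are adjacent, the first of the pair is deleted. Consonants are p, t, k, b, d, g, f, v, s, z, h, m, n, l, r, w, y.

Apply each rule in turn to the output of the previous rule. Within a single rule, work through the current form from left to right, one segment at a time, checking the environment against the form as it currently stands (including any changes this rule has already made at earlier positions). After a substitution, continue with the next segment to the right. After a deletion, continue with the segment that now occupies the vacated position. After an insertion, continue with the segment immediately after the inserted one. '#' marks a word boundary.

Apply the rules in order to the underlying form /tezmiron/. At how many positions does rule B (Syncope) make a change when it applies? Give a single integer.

A Pre-Liquid Lowering: [tezmiron] → [tezmeron]
B Syncope: [tezmeron] → [tzmron]
C Geminate Reduction: no change — [tzmron]
Rule B changed 2 position(s).

2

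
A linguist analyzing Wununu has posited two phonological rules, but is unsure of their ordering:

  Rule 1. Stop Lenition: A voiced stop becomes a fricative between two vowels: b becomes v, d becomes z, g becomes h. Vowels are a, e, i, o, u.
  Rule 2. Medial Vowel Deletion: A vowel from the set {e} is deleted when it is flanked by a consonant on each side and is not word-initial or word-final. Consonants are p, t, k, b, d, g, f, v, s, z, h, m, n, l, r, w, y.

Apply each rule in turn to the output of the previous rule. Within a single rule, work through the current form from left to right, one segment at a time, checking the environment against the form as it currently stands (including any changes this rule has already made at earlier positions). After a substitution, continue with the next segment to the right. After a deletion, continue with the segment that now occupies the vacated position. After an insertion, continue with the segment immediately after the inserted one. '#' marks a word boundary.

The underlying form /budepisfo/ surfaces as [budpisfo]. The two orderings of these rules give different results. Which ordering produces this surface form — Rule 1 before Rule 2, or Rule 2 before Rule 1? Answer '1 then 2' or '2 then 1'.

Order 1 then 2:
  1 Stop Lenition: [budepisfo] → [buzepisfo]
  2 Medial Vowel Deletion: [buzepisfo] → [buzpisfo]
  result: [buzpisfo]
Order 2 then 1:
  2 Medial Vowel Deletion: [budepisfo] → [budpisfo]
  1 Stop Lenition: no change — [budpisfo]
  result: [budpisfo]

2 then 1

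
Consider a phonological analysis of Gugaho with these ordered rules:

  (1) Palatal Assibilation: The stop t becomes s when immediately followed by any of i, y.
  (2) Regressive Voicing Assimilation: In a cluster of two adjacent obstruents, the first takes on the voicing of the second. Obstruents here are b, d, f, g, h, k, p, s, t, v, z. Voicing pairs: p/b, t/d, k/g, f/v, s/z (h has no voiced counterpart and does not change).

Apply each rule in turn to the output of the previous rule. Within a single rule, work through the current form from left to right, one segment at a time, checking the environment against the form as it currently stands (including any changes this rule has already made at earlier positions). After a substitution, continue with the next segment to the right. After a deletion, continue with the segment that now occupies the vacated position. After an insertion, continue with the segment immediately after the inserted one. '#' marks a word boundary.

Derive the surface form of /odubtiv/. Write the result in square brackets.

[odupsiv]

(1) Palatal Assibilation: [odubtiv] → [odubsiv]
(2) Regressive Voicing Assimilation: [odubsiv] → [odupsiv]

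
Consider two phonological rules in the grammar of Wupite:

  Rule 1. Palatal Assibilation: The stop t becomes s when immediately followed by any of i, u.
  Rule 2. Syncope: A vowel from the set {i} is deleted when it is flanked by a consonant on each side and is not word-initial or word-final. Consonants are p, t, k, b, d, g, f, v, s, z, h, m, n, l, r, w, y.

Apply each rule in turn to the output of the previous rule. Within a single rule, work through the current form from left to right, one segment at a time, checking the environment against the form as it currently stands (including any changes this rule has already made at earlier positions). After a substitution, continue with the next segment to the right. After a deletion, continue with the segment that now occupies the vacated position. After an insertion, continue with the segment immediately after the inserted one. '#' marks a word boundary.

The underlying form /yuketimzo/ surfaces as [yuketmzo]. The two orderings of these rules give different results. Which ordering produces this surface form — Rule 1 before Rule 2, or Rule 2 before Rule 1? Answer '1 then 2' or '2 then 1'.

2 then 1

Order 1 then 2:
  1 Palatal Assibilation: [yuketimzo] → [yukesimzo]
  2 Syncope: [yukesimzo] → [yukesmzo]
  result: [yukesmzo]
Order 2 then 1:
  2 Syncope: [yuketimzo] → [yuketmzo]
  1 Palatal Assibilation: no change — [yuketmzo]
  result: [yuketmzo]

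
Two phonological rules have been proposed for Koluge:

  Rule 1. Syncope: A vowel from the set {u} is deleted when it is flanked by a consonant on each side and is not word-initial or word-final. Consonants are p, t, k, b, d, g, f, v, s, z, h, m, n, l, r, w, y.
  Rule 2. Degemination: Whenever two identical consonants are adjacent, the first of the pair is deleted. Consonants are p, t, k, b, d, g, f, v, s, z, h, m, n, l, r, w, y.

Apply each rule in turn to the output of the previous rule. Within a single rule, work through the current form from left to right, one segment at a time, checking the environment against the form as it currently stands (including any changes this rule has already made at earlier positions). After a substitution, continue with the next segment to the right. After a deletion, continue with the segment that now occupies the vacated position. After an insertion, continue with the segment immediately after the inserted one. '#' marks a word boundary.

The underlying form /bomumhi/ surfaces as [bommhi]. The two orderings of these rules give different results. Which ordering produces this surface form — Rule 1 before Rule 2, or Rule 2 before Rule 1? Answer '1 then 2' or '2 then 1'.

2 then 1

Order 1 then 2:
  1 Syncope: [bomumhi] → [bommhi]
  2 Degemination: [bommhi] → [bomhi]
  result: [bomhi]
Order 2 then 1:
  2 Degemination: no change — [bomumhi]
  1 Syncope: [bomumhi] → [bommhi]
  result: [bommhi]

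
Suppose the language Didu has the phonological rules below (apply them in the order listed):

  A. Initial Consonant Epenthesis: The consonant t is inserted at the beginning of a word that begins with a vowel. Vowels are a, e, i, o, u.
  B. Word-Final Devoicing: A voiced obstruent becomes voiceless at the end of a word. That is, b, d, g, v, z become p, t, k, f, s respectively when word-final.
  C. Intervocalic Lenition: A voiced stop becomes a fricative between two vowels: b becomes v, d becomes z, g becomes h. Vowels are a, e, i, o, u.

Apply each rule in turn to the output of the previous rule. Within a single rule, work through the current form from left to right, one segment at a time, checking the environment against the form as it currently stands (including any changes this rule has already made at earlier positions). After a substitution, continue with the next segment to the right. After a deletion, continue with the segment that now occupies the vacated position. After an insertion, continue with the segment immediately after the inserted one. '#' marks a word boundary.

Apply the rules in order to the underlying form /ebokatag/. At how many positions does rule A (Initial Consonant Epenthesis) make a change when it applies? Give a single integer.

1

A Initial Consonant Epenthesis: [ebokatag] → [tebokatag]
B Word-Final Devoicing: [tebokatag] → [tebokatak]
C Intervocalic Lenition: [tebokatak] → [tevokatak]
Rule A changed 1 position(s).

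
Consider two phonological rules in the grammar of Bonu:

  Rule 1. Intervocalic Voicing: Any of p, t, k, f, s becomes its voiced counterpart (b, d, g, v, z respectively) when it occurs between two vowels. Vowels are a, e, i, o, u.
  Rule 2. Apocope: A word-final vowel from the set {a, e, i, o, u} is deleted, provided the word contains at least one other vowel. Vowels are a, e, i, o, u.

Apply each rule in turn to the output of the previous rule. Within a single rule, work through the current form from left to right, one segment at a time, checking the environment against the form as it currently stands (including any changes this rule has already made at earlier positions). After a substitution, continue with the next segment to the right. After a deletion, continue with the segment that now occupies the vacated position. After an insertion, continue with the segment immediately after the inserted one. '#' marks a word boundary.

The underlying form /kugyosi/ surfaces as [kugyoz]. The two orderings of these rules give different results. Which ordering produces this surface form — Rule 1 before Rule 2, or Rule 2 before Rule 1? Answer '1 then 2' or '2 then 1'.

1 then 2

Order 1 then 2:
  1 Intervocalic Voicing: [kugyosi] → [kugyozi]
  2 Apocope: [kugyozi] → [kugyoz]
  result: [kugyoz]
Order 2 then 1:
  2 Apocope: [kugyosi] → [kugyos]
  1 Intervocalic Voicing: no change — [kugyos]
  result: [kugyos]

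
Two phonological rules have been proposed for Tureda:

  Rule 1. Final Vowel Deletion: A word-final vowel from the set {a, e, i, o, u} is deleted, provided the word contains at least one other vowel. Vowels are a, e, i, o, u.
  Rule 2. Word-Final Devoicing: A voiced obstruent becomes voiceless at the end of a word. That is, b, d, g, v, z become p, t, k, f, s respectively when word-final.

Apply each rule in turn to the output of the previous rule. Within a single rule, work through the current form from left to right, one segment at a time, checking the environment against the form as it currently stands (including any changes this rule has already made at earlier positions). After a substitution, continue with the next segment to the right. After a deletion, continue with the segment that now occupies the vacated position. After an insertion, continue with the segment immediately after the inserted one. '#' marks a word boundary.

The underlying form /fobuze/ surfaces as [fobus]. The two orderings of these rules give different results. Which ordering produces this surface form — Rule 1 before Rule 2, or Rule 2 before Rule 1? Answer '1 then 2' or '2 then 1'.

1 then 2

Order 1 then 2:
  1 Final Vowel Deletion: [fobuze] → [fobuz]
  2 Word-Final Devoicing: [fobuz] → [fobus]
  result: [fobus]
Order 2 then 1:
  2 Word-Final Devoicing: no change — [fobuze]
  1 Final Vowel Deletion: [fobuze] → [fobuz]
  result: [fobuz]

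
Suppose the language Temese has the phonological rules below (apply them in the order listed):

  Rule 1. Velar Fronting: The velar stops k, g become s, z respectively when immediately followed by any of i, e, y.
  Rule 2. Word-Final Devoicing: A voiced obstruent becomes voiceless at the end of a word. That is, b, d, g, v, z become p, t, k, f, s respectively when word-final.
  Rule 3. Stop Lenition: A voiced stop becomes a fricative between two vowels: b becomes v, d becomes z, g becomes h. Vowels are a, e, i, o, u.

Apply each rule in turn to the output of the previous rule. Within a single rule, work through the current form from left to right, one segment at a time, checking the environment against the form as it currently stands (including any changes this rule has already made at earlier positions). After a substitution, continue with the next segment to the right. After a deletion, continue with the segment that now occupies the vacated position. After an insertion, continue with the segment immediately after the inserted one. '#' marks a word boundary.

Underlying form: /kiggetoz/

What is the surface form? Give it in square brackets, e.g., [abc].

[sigzetos]

Rule 1 Velar Fronting: [kiggetoz] → [sigzetoz]
Rule 2 Word-Final Devoicing: [sigzetoz] → [sigzetos]
Rule 3 Stop Lenition: no change — [sigzetos]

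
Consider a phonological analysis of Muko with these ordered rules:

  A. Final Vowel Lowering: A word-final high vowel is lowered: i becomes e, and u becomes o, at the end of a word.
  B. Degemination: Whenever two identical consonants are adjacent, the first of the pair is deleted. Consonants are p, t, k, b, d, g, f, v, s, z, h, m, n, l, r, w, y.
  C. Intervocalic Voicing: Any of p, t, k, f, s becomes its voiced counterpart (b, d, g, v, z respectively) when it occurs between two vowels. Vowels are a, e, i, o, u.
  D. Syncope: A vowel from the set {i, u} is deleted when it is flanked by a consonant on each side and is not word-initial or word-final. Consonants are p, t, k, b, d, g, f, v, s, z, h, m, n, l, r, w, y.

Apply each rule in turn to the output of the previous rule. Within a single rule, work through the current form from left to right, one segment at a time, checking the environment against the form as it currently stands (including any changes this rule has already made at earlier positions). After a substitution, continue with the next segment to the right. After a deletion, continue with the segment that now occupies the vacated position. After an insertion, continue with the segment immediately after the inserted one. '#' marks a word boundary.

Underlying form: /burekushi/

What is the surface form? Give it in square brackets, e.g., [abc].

A Final Vowel Lowering: [burekushi] → [burekushe]
B Degemination: no change — [burekushe]
C Intervocalic Voicing: [burekushe] → [buregushe]
D Syncope: [buregushe] → [bregshe]

[bregshe]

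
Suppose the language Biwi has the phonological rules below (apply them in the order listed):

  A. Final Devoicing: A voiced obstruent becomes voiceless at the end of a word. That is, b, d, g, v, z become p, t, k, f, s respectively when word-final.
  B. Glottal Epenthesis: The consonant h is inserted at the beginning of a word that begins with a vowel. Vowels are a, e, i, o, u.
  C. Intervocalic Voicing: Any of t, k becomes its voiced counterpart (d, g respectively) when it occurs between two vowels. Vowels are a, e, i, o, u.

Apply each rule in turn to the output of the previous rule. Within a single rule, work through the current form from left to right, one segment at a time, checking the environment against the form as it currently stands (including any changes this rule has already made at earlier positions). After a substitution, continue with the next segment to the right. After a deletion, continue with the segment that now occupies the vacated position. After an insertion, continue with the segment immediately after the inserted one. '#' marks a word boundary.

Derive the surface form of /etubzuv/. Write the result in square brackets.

[hedubzuf]

A Final Devoicing: [etubzuv] → [etubzuf]
B Glottal Epenthesis: [etubzuf] → [hetubzuf]
C Intervocalic Voicing: [hetubzuf] → [hedubzuf]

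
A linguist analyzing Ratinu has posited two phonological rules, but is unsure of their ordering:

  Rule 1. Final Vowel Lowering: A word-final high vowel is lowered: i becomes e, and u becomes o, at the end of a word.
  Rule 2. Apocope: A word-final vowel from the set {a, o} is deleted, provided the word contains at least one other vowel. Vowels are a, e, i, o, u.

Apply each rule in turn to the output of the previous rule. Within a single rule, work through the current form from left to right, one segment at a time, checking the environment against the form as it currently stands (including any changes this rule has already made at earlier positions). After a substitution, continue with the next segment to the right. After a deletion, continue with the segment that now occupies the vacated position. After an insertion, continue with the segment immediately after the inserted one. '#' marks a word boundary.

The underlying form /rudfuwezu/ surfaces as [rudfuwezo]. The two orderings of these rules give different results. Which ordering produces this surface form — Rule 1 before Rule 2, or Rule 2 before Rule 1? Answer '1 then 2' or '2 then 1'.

Order 1 then 2:
  1 Final Vowel Lowering: [rudfuwezu] → [rudfuwezo]
  2 Apocope: [rudfuwezo] → [rudfuwez]
  result: [rudfuwez]
Order 2 then 1:
  2 Apocope: no change — [rudfuwezu]
  1 Final Vowel Lowering: [rudfuwezu] → [rudfuwezo]
  result: [rudfuwezo]

2 then 1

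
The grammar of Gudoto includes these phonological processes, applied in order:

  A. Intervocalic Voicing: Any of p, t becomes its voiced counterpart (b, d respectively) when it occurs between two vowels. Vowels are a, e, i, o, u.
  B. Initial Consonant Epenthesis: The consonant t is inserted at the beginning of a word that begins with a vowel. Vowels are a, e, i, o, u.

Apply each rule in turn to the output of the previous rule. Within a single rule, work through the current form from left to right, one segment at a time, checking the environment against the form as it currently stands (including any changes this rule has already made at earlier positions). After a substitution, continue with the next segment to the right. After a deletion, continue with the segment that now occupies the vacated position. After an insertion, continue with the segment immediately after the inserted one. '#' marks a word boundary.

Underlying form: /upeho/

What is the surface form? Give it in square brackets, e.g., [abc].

[tubeho]

A Intervocalic Voicing: [upeho] → [ubeho]
B Initial Consonant Epenthesis: [ubeho] → [tubeho]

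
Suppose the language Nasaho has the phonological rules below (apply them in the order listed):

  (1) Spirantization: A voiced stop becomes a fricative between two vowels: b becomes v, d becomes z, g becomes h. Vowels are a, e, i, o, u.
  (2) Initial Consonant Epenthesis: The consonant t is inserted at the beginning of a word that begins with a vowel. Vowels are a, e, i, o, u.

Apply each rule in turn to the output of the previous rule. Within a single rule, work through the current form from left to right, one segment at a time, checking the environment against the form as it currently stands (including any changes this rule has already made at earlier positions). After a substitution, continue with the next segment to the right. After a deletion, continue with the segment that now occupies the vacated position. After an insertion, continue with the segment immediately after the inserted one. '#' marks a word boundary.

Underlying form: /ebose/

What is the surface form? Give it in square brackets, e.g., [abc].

[tevose]

(1) Spirantization: [ebose] → [evose]
(2) Initial Consonant Epenthesis: [evose] → [tevose]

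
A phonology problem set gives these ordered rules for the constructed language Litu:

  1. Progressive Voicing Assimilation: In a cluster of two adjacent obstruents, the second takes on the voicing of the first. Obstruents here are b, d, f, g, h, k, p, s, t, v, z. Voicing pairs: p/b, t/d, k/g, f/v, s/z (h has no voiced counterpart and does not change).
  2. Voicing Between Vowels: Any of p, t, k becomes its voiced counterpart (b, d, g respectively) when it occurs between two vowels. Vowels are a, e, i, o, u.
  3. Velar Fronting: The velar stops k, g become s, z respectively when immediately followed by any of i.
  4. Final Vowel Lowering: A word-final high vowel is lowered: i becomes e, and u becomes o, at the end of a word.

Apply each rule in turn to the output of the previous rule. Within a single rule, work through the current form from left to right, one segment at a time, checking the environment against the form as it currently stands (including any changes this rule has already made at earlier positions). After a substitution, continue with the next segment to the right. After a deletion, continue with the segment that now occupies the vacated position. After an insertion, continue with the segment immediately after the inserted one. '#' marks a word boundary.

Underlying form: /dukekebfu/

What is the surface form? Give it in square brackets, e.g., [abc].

[dugegebvo]

1 Progressive Voicing Assimilation: [dukekebfu] → [dukekebvu]
2 Voicing Between Vowels: [dukekebvu] → [dugegebvu]
3 Velar Fronting: no change — [dugegebvu]
4 Final Vowel Lowering: [dugegebvu] → [dugegebvo]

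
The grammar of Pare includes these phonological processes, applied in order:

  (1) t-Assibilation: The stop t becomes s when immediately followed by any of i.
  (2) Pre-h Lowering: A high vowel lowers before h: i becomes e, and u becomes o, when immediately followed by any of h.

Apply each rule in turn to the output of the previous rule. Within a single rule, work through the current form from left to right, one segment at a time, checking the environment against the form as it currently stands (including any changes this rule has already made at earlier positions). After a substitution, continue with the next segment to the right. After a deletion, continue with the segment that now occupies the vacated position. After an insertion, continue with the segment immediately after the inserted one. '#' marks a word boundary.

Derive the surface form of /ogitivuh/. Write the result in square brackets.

(1) t-Assibilation: [ogitivuh] → [ogisivuh]
(2) Pre-h Lowering: [ogisivuh] → [ogisivoh]

[ogisivoh]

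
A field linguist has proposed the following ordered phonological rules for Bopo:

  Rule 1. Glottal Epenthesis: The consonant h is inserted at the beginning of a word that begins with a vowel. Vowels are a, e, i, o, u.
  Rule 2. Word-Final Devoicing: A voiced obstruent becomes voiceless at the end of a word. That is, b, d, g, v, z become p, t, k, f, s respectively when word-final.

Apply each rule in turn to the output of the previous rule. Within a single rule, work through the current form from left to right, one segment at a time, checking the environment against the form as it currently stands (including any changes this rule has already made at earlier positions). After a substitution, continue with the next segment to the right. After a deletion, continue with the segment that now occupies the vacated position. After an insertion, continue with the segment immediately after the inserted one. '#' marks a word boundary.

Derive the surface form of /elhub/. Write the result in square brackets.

Rule 1 Glottal Epenthesis: [elhub] → [helhub]
Rule 2 Word-Final Devoicing: [helhub] → [helhup]

[helhup]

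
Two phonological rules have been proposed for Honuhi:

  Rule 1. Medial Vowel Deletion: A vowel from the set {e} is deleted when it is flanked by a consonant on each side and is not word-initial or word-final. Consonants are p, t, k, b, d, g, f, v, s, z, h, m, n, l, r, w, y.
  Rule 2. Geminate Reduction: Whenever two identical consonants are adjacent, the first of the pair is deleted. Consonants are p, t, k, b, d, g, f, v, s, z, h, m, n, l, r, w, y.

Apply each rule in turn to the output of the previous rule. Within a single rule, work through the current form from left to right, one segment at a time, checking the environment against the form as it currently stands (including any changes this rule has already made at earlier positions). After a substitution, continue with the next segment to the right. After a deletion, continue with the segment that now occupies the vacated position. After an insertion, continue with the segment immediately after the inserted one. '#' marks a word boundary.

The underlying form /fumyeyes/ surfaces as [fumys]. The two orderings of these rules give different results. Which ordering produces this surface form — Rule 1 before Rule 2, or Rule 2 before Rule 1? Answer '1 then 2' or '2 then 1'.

Order 1 then 2:
  1 Medial Vowel Deletion: [fumyeyes] → [fumyys]
  2 Geminate Reduction: [fumyys] → [fumys]
  result: [fumys]
Order 2 then 1:
  2 Geminate Reduction: no change — [fumyeyes]
  1 Medial Vowel Deletion: [fumyeyes] → [fumyys]
  result: [fumyys]

1 then 2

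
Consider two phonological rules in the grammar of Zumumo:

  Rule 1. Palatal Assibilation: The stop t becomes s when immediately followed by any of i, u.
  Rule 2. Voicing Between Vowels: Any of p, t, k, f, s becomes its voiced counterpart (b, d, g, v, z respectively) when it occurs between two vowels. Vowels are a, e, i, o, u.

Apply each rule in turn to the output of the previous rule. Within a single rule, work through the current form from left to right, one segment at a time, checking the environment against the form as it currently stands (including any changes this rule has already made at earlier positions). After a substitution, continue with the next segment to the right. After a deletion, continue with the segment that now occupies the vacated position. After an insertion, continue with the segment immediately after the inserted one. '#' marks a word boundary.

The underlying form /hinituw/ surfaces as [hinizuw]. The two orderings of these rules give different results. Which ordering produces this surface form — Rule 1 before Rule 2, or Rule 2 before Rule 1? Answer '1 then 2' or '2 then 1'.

1 then 2

Order 1 then 2:
  1 Palatal Assibilation: [hinituw] → [hinisuw]
  2 Voicing Between Vowels: [hinisuw] → [hinizuw]
  result: [hinizuw]
Order 2 then 1:
  2 Voicing Between Vowels: [hinituw] → [hiniduw]
  1 Palatal Assibilation: no change — [hiniduw]
  result: [hiniduw]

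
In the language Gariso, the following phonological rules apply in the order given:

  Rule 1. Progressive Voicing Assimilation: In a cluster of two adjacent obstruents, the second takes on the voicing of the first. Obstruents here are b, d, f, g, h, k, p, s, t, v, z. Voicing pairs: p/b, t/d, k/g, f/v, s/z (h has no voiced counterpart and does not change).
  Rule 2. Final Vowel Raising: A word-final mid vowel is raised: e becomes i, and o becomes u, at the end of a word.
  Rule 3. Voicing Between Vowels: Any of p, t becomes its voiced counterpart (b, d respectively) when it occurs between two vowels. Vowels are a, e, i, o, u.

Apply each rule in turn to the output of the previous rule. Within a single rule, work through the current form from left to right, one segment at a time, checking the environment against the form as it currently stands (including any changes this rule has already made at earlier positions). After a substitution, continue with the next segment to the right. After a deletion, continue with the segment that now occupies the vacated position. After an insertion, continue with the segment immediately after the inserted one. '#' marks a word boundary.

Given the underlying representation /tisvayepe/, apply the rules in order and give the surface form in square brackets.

[tisfayebi]

Rule 1 Progressive Voicing Assimilation: [tisvayepe] → [tisfayepe]
Rule 2 Final Vowel Raising: [tisfayepe] → [tisfayepi]
Rule 3 Voicing Between Vowels: [tisfayepi] → [tisfayebi]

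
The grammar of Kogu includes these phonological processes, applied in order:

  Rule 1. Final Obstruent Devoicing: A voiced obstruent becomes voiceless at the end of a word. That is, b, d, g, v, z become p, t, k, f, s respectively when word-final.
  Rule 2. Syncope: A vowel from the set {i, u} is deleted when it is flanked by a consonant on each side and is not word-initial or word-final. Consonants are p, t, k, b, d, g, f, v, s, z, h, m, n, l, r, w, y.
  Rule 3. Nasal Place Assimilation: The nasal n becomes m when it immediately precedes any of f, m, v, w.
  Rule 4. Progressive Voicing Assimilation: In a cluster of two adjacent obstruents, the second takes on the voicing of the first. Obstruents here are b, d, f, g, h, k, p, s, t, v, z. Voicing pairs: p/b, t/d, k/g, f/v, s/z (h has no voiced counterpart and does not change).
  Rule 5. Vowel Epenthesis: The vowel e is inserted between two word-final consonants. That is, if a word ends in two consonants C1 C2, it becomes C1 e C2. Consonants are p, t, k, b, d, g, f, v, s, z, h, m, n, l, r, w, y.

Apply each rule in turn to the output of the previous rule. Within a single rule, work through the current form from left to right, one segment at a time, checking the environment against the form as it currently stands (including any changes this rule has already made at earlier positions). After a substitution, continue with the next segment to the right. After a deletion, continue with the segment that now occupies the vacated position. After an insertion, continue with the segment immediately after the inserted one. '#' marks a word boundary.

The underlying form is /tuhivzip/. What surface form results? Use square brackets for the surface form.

Rule 1 Final Obstruent Devoicing: no change — [tuhivzip]
Rule 2 Syncope: [tuhivzip] → [thvzp]
Rule 3 Nasal Place Assimilation: no change — [thvzp]
Rule 4 Progressive Voicing Assimilation: [thvzp] → [thfsp]
Rule 5 Vowel Epenthesis: [thfsp] → [thfsep]

[thfsep]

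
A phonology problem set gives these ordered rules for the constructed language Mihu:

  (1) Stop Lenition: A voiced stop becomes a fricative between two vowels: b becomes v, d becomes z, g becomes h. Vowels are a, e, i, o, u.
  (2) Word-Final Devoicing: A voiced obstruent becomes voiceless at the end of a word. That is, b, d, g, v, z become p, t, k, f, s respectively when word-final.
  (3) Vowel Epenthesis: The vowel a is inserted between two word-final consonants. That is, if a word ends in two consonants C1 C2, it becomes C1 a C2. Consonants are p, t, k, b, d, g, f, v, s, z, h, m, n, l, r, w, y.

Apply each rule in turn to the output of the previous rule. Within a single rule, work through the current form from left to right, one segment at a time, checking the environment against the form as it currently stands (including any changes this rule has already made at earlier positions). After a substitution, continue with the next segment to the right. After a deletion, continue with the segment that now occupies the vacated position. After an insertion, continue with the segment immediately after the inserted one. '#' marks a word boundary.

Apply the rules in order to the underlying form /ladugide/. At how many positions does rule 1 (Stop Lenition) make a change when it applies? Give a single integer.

(1) Stop Lenition: [ladugide] → [lazuhize]
(2) Word-Final Devoicing: no change — [lazuhize]
(3) Vowel Epenthesis: no change — [lazuhize]
Rule 1 changed 3 position(s).

3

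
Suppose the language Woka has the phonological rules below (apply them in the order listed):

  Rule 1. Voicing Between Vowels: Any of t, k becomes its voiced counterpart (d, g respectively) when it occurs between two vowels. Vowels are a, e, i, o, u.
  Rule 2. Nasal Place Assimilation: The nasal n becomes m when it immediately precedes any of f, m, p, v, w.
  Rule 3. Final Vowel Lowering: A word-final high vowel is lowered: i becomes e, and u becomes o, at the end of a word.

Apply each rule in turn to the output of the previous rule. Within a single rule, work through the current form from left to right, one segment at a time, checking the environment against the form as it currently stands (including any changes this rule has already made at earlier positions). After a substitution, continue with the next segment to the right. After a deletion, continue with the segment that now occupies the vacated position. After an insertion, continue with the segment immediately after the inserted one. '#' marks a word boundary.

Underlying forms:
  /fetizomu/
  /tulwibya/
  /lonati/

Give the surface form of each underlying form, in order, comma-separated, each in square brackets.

[fedizomo], [tulwibya], [lonade]

/fetizomu/:
  Rule 1 Voicing Between Vowels: [fetizomu] → [fedizomu]
  Rule 2 Nasal Place Assimilation: no change — [fedizomu]
  Rule 3 Final Vowel Lowering: [fedizomu] → [fedizomo]
/tulwibya/:
  Rule 1 Voicing Between Vowels: no change — [tulwibya]
  Rule 2 Nasal Place Assimilation: no change — [tulwibya]
  Rule 3 Final Vowel Lowering: no change — [tulwibya]
/lonati/:
  Rule 1 Voicing Between Vowels: [lonati] → [lonadi]
  Rule 2 Nasal Place Assimilation: no change — [lonadi]
  Rule 3 Final Vowel Lowering: [lonadi] → [lonade]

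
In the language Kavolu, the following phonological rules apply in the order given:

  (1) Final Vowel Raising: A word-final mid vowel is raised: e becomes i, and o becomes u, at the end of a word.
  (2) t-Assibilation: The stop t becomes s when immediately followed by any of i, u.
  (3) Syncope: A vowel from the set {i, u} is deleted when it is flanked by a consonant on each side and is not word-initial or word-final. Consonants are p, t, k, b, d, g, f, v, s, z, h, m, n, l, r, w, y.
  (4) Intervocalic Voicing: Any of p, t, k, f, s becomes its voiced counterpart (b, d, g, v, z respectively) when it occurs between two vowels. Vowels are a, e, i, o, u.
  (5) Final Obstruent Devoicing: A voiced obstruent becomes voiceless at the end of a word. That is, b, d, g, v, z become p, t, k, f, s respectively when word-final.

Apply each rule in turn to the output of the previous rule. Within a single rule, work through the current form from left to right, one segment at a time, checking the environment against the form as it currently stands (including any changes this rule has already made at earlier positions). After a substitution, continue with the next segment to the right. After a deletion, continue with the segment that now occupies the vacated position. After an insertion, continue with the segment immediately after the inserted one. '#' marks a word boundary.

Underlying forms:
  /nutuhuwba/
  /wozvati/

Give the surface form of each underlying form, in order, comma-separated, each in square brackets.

/nutuhuwba/:
  (1) Final Vowel Raising: no change — [nutuhuwba]
  (2) t-Assibilation: [nutuhuwba] → [nusuhuwba]
  (3) Syncope: [nusuhuwba] → [nshwba]
  (4) Intervocalic Voicing: no change — [nshwba]
  (5) Final Obstruent Devoicing: no change — [nshwba]
/wozvati/:
  (1) Final Vowel Raising: no change — [wozvati]
  (2) t-Assibilation: [wozvati] → [wozvasi]
  (3) Syncope: no change — [wozvasi]
  (4) Intervocalic Voicing: [wozvasi] → [wozvazi]
  (5) Final Obstruent Devoicing: no change — [wozvazi]

[nshwba], [wozvazi]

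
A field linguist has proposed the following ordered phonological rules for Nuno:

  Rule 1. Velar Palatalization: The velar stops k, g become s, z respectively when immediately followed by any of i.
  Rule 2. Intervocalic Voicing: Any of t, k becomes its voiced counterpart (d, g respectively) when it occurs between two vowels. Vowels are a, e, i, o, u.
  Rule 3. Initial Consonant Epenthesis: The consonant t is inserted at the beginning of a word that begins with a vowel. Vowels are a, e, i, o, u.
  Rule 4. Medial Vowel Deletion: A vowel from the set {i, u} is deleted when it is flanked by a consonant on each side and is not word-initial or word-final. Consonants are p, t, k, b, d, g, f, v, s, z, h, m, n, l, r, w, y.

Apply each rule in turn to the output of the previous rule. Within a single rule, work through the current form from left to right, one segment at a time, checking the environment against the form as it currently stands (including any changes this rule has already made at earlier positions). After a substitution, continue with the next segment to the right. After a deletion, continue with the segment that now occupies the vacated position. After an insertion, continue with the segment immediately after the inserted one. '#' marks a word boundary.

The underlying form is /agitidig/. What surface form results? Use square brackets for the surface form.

Rule 1 Velar Palatalization: [agitidig] → [azitidig]
Rule 2 Intervocalic Voicing: [azitidig] → [azididig]
Rule 3 Initial Consonant Epenthesis: [azididig] → [tazididig]
Rule 4 Medial Vowel Deletion: [tazididig] → [tazddg]

[tazddg]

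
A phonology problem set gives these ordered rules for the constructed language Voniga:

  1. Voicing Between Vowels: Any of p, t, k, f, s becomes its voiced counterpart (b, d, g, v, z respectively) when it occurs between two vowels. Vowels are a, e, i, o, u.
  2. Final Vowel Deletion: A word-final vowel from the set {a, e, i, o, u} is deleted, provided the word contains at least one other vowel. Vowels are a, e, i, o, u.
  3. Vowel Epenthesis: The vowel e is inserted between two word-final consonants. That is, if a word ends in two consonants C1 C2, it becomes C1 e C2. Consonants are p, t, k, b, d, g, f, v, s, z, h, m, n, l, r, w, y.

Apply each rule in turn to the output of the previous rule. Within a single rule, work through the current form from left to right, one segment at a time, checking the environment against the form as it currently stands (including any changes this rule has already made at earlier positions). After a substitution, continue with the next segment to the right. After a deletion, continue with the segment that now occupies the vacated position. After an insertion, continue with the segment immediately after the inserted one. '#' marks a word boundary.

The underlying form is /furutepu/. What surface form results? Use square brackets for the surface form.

[furudeb]

1 Voicing Between Vowels: [furutepu] → [furudebu]
2 Final Vowel Deletion: [furudebu] → [furudeb]
3 Vowel Epenthesis: no change — [furudeb]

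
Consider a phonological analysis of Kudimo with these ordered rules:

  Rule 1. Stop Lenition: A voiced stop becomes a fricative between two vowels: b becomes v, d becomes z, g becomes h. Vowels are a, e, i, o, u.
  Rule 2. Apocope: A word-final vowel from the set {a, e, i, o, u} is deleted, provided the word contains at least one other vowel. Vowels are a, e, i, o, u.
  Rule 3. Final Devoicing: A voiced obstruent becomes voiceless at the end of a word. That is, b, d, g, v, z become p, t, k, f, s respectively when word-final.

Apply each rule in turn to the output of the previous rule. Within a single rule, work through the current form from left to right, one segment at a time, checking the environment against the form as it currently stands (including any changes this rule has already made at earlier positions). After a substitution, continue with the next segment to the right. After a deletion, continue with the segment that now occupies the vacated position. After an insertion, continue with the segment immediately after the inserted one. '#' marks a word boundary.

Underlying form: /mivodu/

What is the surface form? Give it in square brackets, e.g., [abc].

[mivos]

Rule 1 Stop Lenition: [mivodu] → [mivozu]
Rule 2 Apocope: [mivozu] → [mivoz]
Rule 3 Final Devoicing: [mivoz] → [mivos]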